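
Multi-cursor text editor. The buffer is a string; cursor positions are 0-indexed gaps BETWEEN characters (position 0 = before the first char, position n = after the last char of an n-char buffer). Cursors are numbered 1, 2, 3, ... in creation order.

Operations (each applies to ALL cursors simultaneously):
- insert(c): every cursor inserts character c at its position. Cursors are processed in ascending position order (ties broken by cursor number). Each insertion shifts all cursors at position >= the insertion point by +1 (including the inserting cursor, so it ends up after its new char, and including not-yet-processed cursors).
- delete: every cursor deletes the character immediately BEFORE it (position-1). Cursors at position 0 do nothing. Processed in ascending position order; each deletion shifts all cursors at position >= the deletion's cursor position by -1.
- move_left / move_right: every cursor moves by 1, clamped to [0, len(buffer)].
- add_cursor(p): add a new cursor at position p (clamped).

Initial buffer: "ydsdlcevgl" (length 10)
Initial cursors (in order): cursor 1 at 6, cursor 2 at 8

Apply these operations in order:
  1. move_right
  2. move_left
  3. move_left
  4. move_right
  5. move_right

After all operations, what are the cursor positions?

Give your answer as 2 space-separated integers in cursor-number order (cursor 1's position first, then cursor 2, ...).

Answer: 7 9

Derivation:
After op 1 (move_right): buffer="ydsdlcevgl" (len 10), cursors c1@7 c2@9, authorship ..........
After op 2 (move_left): buffer="ydsdlcevgl" (len 10), cursors c1@6 c2@8, authorship ..........
After op 3 (move_left): buffer="ydsdlcevgl" (len 10), cursors c1@5 c2@7, authorship ..........
After op 4 (move_right): buffer="ydsdlcevgl" (len 10), cursors c1@6 c2@8, authorship ..........
After op 5 (move_right): buffer="ydsdlcevgl" (len 10), cursors c1@7 c2@9, authorship ..........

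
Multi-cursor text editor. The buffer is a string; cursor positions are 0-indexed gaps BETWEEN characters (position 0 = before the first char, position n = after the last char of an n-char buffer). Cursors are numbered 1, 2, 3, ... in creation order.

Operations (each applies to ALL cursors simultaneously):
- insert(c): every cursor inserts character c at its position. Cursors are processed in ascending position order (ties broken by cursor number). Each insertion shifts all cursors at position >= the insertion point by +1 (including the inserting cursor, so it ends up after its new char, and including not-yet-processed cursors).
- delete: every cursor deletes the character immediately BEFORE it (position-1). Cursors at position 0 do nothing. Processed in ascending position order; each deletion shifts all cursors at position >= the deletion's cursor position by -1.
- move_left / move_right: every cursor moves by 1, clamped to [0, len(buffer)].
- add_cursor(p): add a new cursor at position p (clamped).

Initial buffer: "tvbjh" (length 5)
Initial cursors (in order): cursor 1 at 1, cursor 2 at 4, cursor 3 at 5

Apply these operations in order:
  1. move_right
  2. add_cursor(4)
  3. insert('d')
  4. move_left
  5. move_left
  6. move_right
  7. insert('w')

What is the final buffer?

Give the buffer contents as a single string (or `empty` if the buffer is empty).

Answer: tvwdbjwdhdwwd

Derivation:
After op 1 (move_right): buffer="tvbjh" (len 5), cursors c1@2 c2@5 c3@5, authorship .....
After op 2 (add_cursor(4)): buffer="tvbjh" (len 5), cursors c1@2 c4@4 c2@5 c3@5, authorship .....
After op 3 (insert('d')): buffer="tvdbjdhdd" (len 9), cursors c1@3 c4@6 c2@9 c3@9, authorship ..1..4.23
After op 4 (move_left): buffer="tvdbjdhdd" (len 9), cursors c1@2 c4@5 c2@8 c3@8, authorship ..1..4.23
After op 5 (move_left): buffer="tvdbjdhdd" (len 9), cursors c1@1 c4@4 c2@7 c3@7, authorship ..1..4.23
After op 6 (move_right): buffer="tvdbjdhdd" (len 9), cursors c1@2 c4@5 c2@8 c3@8, authorship ..1..4.23
After op 7 (insert('w')): buffer="tvwdbjwdhdwwd" (len 13), cursors c1@3 c4@7 c2@12 c3@12, authorship ..11..44.2233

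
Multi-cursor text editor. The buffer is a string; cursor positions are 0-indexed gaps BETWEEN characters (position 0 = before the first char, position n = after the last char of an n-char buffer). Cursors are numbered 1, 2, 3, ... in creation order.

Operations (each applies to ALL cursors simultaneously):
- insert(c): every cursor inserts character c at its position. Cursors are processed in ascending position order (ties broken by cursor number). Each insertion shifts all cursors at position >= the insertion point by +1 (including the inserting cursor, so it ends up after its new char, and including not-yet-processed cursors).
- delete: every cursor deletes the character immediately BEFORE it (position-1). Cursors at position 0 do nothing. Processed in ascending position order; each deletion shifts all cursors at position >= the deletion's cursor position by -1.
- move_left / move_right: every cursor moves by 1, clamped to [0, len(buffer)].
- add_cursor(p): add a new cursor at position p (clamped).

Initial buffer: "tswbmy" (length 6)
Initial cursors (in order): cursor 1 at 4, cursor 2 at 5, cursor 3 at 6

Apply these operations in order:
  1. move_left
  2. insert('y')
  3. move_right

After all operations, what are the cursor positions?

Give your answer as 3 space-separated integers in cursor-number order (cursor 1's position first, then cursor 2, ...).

Answer: 5 7 9

Derivation:
After op 1 (move_left): buffer="tswbmy" (len 6), cursors c1@3 c2@4 c3@5, authorship ......
After op 2 (insert('y')): buffer="tswybymyy" (len 9), cursors c1@4 c2@6 c3@8, authorship ...1.2.3.
After op 3 (move_right): buffer="tswybymyy" (len 9), cursors c1@5 c2@7 c3@9, authorship ...1.2.3.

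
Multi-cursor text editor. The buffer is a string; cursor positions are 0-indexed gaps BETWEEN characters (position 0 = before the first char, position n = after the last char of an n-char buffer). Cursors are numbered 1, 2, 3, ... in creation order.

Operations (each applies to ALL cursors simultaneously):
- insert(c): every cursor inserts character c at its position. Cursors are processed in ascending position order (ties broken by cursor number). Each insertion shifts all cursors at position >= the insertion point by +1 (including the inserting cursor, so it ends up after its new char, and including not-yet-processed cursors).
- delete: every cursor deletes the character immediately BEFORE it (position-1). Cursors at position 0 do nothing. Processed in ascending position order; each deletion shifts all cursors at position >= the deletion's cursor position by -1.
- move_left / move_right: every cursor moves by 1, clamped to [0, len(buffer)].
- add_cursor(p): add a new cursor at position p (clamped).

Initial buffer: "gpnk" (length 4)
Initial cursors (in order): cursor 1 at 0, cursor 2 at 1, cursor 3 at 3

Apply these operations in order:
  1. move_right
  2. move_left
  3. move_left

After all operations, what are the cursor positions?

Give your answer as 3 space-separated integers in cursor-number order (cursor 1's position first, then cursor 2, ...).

Answer: 0 0 2

Derivation:
After op 1 (move_right): buffer="gpnk" (len 4), cursors c1@1 c2@2 c3@4, authorship ....
After op 2 (move_left): buffer="gpnk" (len 4), cursors c1@0 c2@1 c3@3, authorship ....
After op 3 (move_left): buffer="gpnk" (len 4), cursors c1@0 c2@0 c3@2, authorship ....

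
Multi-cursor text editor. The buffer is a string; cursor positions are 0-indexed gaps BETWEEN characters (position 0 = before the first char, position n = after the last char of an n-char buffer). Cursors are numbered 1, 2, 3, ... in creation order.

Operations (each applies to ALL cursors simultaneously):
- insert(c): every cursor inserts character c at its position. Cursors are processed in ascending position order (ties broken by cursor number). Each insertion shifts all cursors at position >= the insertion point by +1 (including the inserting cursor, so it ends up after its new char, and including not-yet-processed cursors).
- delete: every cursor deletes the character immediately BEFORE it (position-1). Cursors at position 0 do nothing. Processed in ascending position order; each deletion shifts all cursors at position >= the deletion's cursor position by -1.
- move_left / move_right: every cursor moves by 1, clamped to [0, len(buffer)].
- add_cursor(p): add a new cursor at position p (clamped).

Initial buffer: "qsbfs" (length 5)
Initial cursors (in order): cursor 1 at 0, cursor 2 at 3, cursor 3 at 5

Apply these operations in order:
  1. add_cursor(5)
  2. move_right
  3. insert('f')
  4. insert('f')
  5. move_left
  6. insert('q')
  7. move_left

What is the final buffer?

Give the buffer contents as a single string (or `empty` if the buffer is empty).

After op 1 (add_cursor(5)): buffer="qsbfs" (len 5), cursors c1@0 c2@3 c3@5 c4@5, authorship .....
After op 2 (move_right): buffer="qsbfs" (len 5), cursors c1@1 c2@4 c3@5 c4@5, authorship .....
After op 3 (insert('f')): buffer="qfsbffsff" (len 9), cursors c1@2 c2@6 c3@9 c4@9, authorship .1...2.34
After op 4 (insert('f')): buffer="qffsbfffsffff" (len 13), cursors c1@3 c2@8 c3@13 c4@13, authorship .11...22.3434
After op 5 (move_left): buffer="qffsbfffsffff" (len 13), cursors c1@2 c2@7 c3@12 c4@12, authorship .11...22.3434
After op 6 (insert('q')): buffer="qfqfsbffqfsfffqqf" (len 17), cursors c1@3 c2@9 c3@16 c4@16, authorship .111...222.343344
After op 7 (move_left): buffer="qfqfsbffqfsfffqqf" (len 17), cursors c1@2 c2@8 c3@15 c4@15, authorship .111...222.343344

Answer: qfqfsbffqfsfffqqf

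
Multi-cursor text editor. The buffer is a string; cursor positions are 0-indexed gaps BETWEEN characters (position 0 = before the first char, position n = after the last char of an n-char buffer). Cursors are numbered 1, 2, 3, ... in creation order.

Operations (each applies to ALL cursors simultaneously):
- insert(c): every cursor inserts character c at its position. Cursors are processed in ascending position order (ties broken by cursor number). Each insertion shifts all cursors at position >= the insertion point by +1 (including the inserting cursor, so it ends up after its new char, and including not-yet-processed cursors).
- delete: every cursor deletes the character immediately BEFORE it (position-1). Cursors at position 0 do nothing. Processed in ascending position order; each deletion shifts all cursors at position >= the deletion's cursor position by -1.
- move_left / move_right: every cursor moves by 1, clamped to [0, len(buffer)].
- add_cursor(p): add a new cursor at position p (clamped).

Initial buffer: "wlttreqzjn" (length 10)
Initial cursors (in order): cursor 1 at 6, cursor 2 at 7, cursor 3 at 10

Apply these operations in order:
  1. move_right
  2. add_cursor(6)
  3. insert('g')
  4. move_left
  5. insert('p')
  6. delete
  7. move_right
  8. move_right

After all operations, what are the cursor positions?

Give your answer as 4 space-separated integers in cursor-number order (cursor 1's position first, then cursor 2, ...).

After op 1 (move_right): buffer="wlttreqzjn" (len 10), cursors c1@7 c2@8 c3@10, authorship ..........
After op 2 (add_cursor(6)): buffer="wlttreqzjn" (len 10), cursors c4@6 c1@7 c2@8 c3@10, authorship ..........
After op 3 (insert('g')): buffer="wlttregqgzgjng" (len 14), cursors c4@7 c1@9 c2@11 c3@14, authorship ......4.1.2..3
After op 4 (move_left): buffer="wlttregqgzgjng" (len 14), cursors c4@6 c1@8 c2@10 c3@13, authorship ......4.1.2..3
After op 5 (insert('p')): buffer="wlttrepgqpgzpgjnpg" (len 18), cursors c4@7 c1@10 c2@13 c3@17, authorship ......44.11.22..33
After op 6 (delete): buffer="wlttregqgzgjng" (len 14), cursors c4@6 c1@8 c2@10 c3@13, authorship ......4.1.2..3
After op 7 (move_right): buffer="wlttregqgzgjng" (len 14), cursors c4@7 c1@9 c2@11 c3@14, authorship ......4.1.2..3
After op 8 (move_right): buffer="wlttregqgzgjng" (len 14), cursors c4@8 c1@10 c2@12 c3@14, authorship ......4.1.2..3

Answer: 10 12 14 8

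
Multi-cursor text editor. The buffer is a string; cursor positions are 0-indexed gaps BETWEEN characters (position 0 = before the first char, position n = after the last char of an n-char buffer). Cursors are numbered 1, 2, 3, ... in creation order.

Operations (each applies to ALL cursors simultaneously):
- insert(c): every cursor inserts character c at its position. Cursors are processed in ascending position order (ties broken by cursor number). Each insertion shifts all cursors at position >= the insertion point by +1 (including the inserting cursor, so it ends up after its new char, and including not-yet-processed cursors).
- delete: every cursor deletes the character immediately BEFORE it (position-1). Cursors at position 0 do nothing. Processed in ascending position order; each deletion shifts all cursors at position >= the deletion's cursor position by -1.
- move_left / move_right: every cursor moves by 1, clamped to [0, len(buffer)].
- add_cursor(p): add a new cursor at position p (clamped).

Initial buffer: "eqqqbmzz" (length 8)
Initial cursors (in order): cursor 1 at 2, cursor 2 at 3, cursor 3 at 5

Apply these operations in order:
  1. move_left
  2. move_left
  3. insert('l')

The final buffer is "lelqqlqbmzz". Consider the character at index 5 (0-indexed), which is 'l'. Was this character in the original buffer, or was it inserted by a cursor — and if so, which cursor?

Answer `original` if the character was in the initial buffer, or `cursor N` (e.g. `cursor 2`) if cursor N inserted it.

After op 1 (move_left): buffer="eqqqbmzz" (len 8), cursors c1@1 c2@2 c3@4, authorship ........
After op 2 (move_left): buffer="eqqqbmzz" (len 8), cursors c1@0 c2@1 c3@3, authorship ........
After op 3 (insert('l')): buffer="lelqqlqbmzz" (len 11), cursors c1@1 c2@3 c3@6, authorship 1.2..3.....
Authorship (.=original, N=cursor N): 1 . 2 . . 3 . . . . .
Index 5: author = 3

Answer: cursor 3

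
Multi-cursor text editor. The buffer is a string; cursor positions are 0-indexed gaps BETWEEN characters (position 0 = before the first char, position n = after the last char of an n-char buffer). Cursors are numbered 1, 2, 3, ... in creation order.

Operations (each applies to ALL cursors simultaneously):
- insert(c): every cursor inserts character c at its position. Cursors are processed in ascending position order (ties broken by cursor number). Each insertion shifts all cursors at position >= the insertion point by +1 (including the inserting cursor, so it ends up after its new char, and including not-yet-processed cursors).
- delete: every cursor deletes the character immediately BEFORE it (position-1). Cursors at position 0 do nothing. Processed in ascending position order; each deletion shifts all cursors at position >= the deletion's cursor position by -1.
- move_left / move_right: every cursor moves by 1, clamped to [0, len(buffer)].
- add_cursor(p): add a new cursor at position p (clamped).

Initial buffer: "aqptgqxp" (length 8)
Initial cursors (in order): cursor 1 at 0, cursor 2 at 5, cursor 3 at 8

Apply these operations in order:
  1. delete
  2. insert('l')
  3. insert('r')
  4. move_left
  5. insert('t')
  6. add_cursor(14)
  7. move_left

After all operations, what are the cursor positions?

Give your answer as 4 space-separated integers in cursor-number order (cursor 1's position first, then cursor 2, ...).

After op 1 (delete): buffer="aqptqx" (len 6), cursors c1@0 c2@4 c3@6, authorship ......
After op 2 (insert('l')): buffer="laqptlqxl" (len 9), cursors c1@1 c2@6 c3@9, authorship 1....2..3
After op 3 (insert('r')): buffer="lraqptlrqxlr" (len 12), cursors c1@2 c2@8 c3@12, authorship 11....22..33
After op 4 (move_left): buffer="lraqptlrqxlr" (len 12), cursors c1@1 c2@7 c3@11, authorship 11....22..33
After op 5 (insert('t')): buffer="ltraqptltrqxltr" (len 15), cursors c1@2 c2@9 c3@14, authorship 111....222..333
After op 6 (add_cursor(14)): buffer="ltraqptltrqxltr" (len 15), cursors c1@2 c2@9 c3@14 c4@14, authorship 111....222..333
After op 7 (move_left): buffer="ltraqptltrqxltr" (len 15), cursors c1@1 c2@8 c3@13 c4@13, authorship 111....222..333

Answer: 1 8 13 13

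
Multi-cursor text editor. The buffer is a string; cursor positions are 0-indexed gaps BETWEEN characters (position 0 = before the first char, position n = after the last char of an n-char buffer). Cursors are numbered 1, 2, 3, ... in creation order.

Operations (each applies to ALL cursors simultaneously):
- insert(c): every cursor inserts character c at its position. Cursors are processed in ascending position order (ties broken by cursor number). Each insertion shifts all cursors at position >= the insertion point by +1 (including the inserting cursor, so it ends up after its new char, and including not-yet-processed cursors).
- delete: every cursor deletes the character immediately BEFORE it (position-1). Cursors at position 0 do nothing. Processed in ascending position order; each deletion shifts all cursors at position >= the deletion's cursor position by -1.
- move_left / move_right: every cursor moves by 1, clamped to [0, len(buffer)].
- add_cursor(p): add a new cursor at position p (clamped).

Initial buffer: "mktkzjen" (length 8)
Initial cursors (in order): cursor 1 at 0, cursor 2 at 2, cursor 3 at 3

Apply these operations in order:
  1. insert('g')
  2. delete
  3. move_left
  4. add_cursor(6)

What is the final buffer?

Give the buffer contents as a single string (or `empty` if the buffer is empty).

After op 1 (insert('g')): buffer="gmkgtgkzjen" (len 11), cursors c1@1 c2@4 c3@6, authorship 1..2.3.....
After op 2 (delete): buffer="mktkzjen" (len 8), cursors c1@0 c2@2 c3@3, authorship ........
After op 3 (move_left): buffer="mktkzjen" (len 8), cursors c1@0 c2@1 c3@2, authorship ........
After op 4 (add_cursor(6)): buffer="mktkzjen" (len 8), cursors c1@0 c2@1 c3@2 c4@6, authorship ........

Answer: mktkzjen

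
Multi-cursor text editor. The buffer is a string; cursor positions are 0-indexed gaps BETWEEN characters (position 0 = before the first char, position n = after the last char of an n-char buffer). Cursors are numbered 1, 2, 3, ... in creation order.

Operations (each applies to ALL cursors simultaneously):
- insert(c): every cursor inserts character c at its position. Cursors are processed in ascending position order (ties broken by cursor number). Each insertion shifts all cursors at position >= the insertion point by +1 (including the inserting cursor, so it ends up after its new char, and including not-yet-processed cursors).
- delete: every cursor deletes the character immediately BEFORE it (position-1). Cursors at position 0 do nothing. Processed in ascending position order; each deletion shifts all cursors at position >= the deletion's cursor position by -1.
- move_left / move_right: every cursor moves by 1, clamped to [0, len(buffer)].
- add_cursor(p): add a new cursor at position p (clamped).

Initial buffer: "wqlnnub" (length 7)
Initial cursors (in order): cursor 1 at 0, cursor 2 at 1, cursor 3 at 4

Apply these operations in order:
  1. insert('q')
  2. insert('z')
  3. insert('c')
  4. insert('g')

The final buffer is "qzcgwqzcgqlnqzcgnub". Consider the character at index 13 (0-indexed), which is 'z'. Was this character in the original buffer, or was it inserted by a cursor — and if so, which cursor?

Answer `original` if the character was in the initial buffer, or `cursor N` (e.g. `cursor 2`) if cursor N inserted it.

After op 1 (insert('q')): buffer="qwqqlnqnub" (len 10), cursors c1@1 c2@3 c3@7, authorship 1.2...3...
After op 2 (insert('z')): buffer="qzwqzqlnqznub" (len 13), cursors c1@2 c2@5 c3@10, authorship 11.22...33...
After op 3 (insert('c')): buffer="qzcwqzcqlnqzcnub" (len 16), cursors c1@3 c2@7 c3@13, authorship 111.222...333...
After op 4 (insert('g')): buffer="qzcgwqzcgqlnqzcgnub" (len 19), cursors c1@4 c2@9 c3@16, authorship 1111.2222...3333...
Authorship (.=original, N=cursor N): 1 1 1 1 . 2 2 2 2 . . . 3 3 3 3 . . .
Index 13: author = 3

Answer: cursor 3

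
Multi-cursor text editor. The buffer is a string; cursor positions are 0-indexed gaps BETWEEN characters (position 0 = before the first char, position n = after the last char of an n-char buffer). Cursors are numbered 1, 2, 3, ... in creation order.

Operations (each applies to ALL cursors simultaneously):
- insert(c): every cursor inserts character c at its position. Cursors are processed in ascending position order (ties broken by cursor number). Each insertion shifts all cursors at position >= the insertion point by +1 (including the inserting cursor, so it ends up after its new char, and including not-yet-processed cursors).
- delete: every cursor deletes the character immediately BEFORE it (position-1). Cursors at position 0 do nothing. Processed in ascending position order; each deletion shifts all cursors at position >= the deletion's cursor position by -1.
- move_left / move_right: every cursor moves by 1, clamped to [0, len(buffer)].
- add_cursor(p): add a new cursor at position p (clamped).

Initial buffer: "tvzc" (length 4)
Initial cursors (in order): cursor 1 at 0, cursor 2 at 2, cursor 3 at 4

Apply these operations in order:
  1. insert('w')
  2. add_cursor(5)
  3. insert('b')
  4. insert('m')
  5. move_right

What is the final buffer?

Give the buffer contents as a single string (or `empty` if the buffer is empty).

Answer: wbmtvwbmzbmcwbm

Derivation:
After op 1 (insert('w')): buffer="wtvwzcw" (len 7), cursors c1@1 c2@4 c3@7, authorship 1..2..3
After op 2 (add_cursor(5)): buffer="wtvwzcw" (len 7), cursors c1@1 c2@4 c4@5 c3@7, authorship 1..2..3
After op 3 (insert('b')): buffer="wbtvwbzbcwb" (len 11), cursors c1@2 c2@6 c4@8 c3@11, authorship 11..22.4.33
After op 4 (insert('m')): buffer="wbmtvwbmzbmcwbm" (len 15), cursors c1@3 c2@8 c4@11 c3@15, authorship 111..222.44.333
After op 5 (move_right): buffer="wbmtvwbmzbmcwbm" (len 15), cursors c1@4 c2@9 c4@12 c3@15, authorship 111..222.44.333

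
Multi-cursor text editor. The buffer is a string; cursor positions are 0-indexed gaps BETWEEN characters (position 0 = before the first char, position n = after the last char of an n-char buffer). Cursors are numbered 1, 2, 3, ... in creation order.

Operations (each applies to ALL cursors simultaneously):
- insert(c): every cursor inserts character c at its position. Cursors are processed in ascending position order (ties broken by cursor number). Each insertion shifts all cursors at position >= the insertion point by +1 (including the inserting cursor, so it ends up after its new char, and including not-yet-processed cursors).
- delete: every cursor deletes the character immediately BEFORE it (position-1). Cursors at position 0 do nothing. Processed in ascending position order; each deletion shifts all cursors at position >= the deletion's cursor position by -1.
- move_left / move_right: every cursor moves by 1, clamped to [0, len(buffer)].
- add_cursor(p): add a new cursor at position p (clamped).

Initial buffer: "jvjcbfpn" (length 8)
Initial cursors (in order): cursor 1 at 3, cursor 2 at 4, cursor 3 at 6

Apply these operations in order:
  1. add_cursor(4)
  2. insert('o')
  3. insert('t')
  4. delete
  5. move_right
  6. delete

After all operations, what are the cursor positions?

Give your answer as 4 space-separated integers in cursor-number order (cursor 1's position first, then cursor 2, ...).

After op 1 (add_cursor(4)): buffer="jvjcbfpn" (len 8), cursors c1@3 c2@4 c4@4 c3@6, authorship ........
After op 2 (insert('o')): buffer="jvjocoobfopn" (len 12), cursors c1@4 c2@7 c4@7 c3@10, authorship ...1.24..3..
After op 3 (insert('t')): buffer="jvjotcoottbfotpn" (len 16), cursors c1@5 c2@10 c4@10 c3@14, authorship ...11.2424..33..
After op 4 (delete): buffer="jvjocoobfopn" (len 12), cursors c1@4 c2@7 c4@7 c3@10, authorship ...1.24..3..
After op 5 (move_right): buffer="jvjocoobfopn" (len 12), cursors c1@5 c2@8 c4@8 c3@11, authorship ...1.24..3..
After op 6 (delete): buffer="jvjoofon" (len 8), cursors c1@4 c2@5 c4@5 c3@7, authorship ...12.3.

Answer: 4 5 7 5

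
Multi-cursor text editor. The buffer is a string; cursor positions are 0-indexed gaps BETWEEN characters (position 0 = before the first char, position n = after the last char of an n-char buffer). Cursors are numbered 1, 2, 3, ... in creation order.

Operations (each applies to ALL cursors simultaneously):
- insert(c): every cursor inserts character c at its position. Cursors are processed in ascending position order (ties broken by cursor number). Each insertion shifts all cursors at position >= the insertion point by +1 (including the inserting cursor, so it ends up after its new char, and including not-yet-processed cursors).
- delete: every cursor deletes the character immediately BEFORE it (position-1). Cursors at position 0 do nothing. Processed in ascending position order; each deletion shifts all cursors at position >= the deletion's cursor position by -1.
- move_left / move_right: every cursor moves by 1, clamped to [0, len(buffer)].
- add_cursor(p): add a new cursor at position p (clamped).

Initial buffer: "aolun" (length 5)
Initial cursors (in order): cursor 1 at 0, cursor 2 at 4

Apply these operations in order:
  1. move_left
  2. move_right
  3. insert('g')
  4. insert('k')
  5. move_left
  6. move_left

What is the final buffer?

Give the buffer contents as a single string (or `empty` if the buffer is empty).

After op 1 (move_left): buffer="aolun" (len 5), cursors c1@0 c2@3, authorship .....
After op 2 (move_right): buffer="aolun" (len 5), cursors c1@1 c2@4, authorship .....
After op 3 (insert('g')): buffer="agolugn" (len 7), cursors c1@2 c2@6, authorship .1...2.
After op 4 (insert('k')): buffer="agkolugkn" (len 9), cursors c1@3 c2@8, authorship .11...22.
After op 5 (move_left): buffer="agkolugkn" (len 9), cursors c1@2 c2@7, authorship .11...22.
After op 6 (move_left): buffer="agkolugkn" (len 9), cursors c1@1 c2@6, authorship .11...22.

Answer: agkolugkn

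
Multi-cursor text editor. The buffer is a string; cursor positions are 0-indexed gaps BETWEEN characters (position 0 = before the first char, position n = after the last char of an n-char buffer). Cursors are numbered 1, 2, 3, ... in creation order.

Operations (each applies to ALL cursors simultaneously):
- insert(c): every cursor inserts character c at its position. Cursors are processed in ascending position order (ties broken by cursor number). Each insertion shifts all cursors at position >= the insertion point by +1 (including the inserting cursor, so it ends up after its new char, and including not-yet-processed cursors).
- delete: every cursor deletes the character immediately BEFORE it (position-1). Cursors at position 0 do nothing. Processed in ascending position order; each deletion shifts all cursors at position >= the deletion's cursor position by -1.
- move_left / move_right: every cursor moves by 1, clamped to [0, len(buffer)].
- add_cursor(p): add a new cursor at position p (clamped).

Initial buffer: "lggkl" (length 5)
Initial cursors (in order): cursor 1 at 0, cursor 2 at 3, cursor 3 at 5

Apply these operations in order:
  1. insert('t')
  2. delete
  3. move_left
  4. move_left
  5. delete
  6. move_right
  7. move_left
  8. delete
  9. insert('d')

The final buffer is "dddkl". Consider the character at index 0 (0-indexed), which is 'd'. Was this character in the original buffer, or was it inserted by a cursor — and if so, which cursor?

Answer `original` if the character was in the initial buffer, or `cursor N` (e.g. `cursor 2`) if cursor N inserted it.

After op 1 (insert('t')): buffer="tlggtklt" (len 8), cursors c1@1 c2@5 c3@8, authorship 1...2..3
After op 2 (delete): buffer="lggkl" (len 5), cursors c1@0 c2@3 c3@5, authorship .....
After op 3 (move_left): buffer="lggkl" (len 5), cursors c1@0 c2@2 c3@4, authorship .....
After op 4 (move_left): buffer="lggkl" (len 5), cursors c1@0 c2@1 c3@3, authorship .....
After op 5 (delete): buffer="gkl" (len 3), cursors c1@0 c2@0 c3@1, authorship ...
After op 6 (move_right): buffer="gkl" (len 3), cursors c1@1 c2@1 c3@2, authorship ...
After op 7 (move_left): buffer="gkl" (len 3), cursors c1@0 c2@0 c3@1, authorship ...
After op 8 (delete): buffer="kl" (len 2), cursors c1@0 c2@0 c3@0, authorship ..
After op 9 (insert('d')): buffer="dddkl" (len 5), cursors c1@3 c2@3 c3@3, authorship 123..
Authorship (.=original, N=cursor N): 1 2 3 . .
Index 0: author = 1

Answer: cursor 1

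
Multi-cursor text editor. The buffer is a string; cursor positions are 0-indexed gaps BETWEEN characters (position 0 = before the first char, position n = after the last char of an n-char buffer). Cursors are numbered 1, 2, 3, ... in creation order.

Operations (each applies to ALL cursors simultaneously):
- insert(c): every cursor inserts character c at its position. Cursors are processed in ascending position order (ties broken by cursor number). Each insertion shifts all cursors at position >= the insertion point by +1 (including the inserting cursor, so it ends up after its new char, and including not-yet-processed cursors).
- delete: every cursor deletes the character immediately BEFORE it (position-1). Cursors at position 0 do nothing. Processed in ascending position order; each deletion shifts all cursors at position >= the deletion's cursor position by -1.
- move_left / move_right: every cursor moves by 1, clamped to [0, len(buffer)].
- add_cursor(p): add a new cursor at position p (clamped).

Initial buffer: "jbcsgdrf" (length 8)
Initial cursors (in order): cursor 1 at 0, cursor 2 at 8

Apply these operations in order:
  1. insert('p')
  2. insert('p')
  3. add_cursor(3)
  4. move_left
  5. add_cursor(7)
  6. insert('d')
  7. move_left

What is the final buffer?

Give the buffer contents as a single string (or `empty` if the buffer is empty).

Answer: pdpdjbcsgddrfpdp

Derivation:
After op 1 (insert('p')): buffer="pjbcsgdrfp" (len 10), cursors c1@1 c2@10, authorship 1........2
After op 2 (insert('p')): buffer="ppjbcsgdrfpp" (len 12), cursors c1@2 c2@12, authorship 11........22
After op 3 (add_cursor(3)): buffer="ppjbcsgdrfpp" (len 12), cursors c1@2 c3@3 c2@12, authorship 11........22
After op 4 (move_left): buffer="ppjbcsgdrfpp" (len 12), cursors c1@1 c3@2 c2@11, authorship 11........22
After op 5 (add_cursor(7)): buffer="ppjbcsgdrfpp" (len 12), cursors c1@1 c3@2 c4@7 c2@11, authorship 11........22
After op 6 (insert('d')): buffer="pdpdjbcsgddrfpdp" (len 16), cursors c1@2 c3@4 c4@10 c2@15, authorship 1113.....4...222
After op 7 (move_left): buffer="pdpdjbcsgddrfpdp" (len 16), cursors c1@1 c3@3 c4@9 c2@14, authorship 1113.....4...222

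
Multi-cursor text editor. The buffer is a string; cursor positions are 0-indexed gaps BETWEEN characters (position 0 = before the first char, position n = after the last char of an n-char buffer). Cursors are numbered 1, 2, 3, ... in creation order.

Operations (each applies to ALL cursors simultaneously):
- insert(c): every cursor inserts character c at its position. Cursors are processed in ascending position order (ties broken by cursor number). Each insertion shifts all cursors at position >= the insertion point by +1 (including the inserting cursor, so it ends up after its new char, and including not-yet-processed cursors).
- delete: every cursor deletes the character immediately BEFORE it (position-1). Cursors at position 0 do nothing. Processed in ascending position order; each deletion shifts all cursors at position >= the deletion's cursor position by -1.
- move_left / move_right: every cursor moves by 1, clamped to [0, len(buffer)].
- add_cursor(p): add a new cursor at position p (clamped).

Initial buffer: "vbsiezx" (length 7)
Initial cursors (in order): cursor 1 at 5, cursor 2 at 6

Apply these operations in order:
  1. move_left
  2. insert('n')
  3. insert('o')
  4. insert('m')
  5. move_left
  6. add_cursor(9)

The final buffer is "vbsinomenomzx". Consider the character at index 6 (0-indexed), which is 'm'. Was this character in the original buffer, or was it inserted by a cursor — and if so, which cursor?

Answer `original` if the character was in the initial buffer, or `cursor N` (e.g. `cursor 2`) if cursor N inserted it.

After op 1 (move_left): buffer="vbsiezx" (len 7), cursors c1@4 c2@5, authorship .......
After op 2 (insert('n')): buffer="vbsinenzx" (len 9), cursors c1@5 c2@7, authorship ....1.2..
After op 3 (insert('o')): buffer="vbsinoenozx" (len 11), cursors c1@6 c2@9, authorship ....11.22..
After op 4 (insert('m')): buffer="vbsinomenomzx" (len 13), cursors c1@7 c2@11, authorship ....111.222..
After op 5 (move_left): buffer="vbsinomenomzx" (len 13), cursors c1@6 c2@10, authorship ....111.222..
After op 6 (add_cursor(9)): buffer="vbsinomenomzx" (len 13), cursors c1@6 c3@9 c2@10, authorship ....111.222..
Authorship (.=original, N=cursor N): . . . . 1 1 1 . 2 2 2 . .
Index 6: author = 1

Answer: cursor 1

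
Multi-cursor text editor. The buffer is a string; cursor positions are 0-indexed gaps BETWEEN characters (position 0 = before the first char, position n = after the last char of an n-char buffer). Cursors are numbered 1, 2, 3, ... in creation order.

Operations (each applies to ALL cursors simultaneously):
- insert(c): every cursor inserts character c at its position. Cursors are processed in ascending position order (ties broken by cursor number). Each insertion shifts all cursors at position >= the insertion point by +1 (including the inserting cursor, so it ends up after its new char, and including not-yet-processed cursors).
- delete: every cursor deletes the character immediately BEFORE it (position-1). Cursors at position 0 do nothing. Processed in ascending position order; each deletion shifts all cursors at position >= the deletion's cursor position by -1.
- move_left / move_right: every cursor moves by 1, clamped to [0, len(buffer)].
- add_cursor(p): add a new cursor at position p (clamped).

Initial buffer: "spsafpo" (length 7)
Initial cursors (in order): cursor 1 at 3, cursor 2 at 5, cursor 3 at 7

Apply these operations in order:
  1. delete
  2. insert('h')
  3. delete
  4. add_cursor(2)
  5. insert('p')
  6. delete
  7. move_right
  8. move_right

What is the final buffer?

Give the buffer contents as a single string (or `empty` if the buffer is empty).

After op 1 (delete): buffer="spap" (len 4), cursors c1@2 c2@3 c3@4, authorship ....
After op 2 (insert('h')): buffer="sphahph" (len 7), cursors c1@3 c2@5 c3@7, authorship ..1.2.3
After op 3 (delete): buffer="spap" (len 4), cursors c1@2 c2@3 c3@4, authorship ....
After op 4 (add_cursor(2)): buffer="spap" (len 4), cursors c1@2 c4@2 c2@3 c3@4, authorship ....
After op 5 (insert('p')): buffer="spppappp" (len 8), cursors c1@4 c4@4 c2@6 c3@8, authorship ..14.2.3
After op 6 (delete): buffer="spap" (len 4), cursors c1@2 c4@2 c2@3 c3@4, authorship ....
After op 7 (move_right): buffer="spap" (len 4), cursors c1@3 c4@3 c2@4 c3@4, authorship ....
After op 8 (move_right): buffer="spap" (len 4), cursors c1@4 c2@4 c3@4 c4@4, authorship ....

Answer: spap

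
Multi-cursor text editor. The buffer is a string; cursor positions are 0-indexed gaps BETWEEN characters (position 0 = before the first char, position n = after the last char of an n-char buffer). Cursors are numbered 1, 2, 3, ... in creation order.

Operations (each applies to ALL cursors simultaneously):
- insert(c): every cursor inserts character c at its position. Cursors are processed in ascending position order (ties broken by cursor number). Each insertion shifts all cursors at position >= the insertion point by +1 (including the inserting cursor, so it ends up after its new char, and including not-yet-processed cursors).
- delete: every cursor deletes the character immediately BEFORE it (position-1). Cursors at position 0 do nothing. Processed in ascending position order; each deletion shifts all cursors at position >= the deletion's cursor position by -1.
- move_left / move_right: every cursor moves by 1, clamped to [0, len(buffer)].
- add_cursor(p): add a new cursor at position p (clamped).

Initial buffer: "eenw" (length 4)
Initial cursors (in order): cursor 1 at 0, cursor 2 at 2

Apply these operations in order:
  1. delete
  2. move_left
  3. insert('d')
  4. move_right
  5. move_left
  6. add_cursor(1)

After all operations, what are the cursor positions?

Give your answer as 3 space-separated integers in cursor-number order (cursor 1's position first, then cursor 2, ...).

After op 1 (delete): buffer="enw" (len 3), cursors c1@0 c2@1, authorship ...
After op 2 (move_left): buffer="enw" (len 3), cursors c1@0 c2@0, authorship ...
After op 3 (insert('d')): buffer="ddenw" (len 5), cursors c1@2 c2@2, authorship 12...
After op 4 (move_right): buffer="ddenw" (len 5), cursors c1@3 c2@3, authorship 12...
After op 5 (move_left): buffer="ddenw" (len 5), cursors c1@2 c2@2, authorship 12...
After op 6 (add_cursor(1)): buffer="ddenw" (len 5), cursors c3@1 c1@2 c2@2, authorship 12...

Answer: 2 2 1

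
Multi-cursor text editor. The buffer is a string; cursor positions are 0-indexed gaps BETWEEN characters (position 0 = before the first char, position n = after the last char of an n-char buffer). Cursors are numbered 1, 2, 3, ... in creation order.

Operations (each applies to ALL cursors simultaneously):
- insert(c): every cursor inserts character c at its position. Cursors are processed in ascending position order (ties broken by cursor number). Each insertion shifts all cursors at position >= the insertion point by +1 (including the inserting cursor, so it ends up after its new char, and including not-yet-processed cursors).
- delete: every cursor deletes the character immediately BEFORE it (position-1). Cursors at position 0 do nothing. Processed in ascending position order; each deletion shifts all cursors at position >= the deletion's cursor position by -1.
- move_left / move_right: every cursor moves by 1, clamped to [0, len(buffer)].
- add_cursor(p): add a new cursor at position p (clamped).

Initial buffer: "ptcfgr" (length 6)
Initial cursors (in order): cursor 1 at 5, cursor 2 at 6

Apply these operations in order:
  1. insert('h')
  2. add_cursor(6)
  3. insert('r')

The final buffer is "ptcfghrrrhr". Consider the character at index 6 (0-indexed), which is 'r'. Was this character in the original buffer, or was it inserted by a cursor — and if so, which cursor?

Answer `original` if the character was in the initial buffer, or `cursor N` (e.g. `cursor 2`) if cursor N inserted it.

Answer: cursor 1

Derivation:
After op 1 (insert('h')): buffer="ptcfghrh" (len 8), cursors c1@6 c2@8, authorship .....1.2
After op 2 (add_cursor(6)): buffer="ptcfghrh" (len 8), cursors c1@6 c3@6 c2@8, authorship .....1.2
After op 3 (insert('r')): buffer="ptcfghrrrhr" (len 11), cursors c1@8 c3@8 c2@11, authorship .....113.22
Authorship (.=original, N=cursor N): . . . . . 1 1 3 . 2 2
Index 6: author = 1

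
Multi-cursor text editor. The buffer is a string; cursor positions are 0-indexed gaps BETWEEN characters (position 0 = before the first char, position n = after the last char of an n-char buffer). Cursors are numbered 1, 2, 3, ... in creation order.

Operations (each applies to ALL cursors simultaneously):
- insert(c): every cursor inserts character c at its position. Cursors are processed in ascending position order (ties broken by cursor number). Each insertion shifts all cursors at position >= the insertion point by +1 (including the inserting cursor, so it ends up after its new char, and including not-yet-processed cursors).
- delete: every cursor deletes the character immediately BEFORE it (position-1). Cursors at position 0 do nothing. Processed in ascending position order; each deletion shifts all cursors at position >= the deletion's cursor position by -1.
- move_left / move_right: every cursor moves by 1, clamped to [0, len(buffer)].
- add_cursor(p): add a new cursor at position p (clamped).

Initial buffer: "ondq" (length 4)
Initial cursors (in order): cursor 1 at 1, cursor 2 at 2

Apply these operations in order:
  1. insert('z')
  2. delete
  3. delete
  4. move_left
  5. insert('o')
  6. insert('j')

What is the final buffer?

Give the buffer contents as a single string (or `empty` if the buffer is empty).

After op 1 (insert('z')): buffer="oznzdq" (len 6), cursors c1@2 c2@4, authorship .1.2..
After op 2 (delete): buffer="ondq" (len 4), cursors c1@1 c2@2, authorship ....
After op 3 (delete): buffer="dq" (len 2), cursors c1@0 c2@0, authorship ..
After op 4 (move_left): buffer="dq" (len 2), cursors c1@0 c2@0, authorship ..
After op 5 (insert('o')): buffer="oodq" (len 4), cursors c1@2 c2@2, authorship 12..
After op 6 (insert('j')): buffer="oojjdq" (len 6), cursors c1@4 c2@4, authorship 1212..

Answer: oojjdq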